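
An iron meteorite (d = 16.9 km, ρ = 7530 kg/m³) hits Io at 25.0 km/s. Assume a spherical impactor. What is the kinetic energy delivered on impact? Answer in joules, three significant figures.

d = 16900 m; v = 25000 m/s.
Mass m = (π/6) ρ d³ = (π/6) × 7530 × (16900)³ = 1.903 × 10^16 kg
E = ½ m v² = 0.5 × 1.903 × 10^16 × (25000)² = 5.947 × 10^24 J

E ≈ 5.95 × 10^24 J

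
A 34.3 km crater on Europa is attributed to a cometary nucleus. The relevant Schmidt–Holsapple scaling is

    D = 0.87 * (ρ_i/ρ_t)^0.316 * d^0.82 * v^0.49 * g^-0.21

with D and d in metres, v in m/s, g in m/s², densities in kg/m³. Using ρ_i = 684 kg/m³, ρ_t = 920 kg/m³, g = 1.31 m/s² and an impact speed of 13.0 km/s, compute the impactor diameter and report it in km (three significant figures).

d ≈ 1.68 km

Rearranging for d: d = [D / (0.87 · (684/920)^0.316 · 13000^0.49 · 1.31^-0.21)]^(1/0.82).
D = 34300 m.
(684/920)^0.316 = 0.9106
13000^0.49 = 103.7
1.31^-0.21 = 0.9449
Denominator = 0.87 × 0.9106 × 103.7 × 0.9449 = 77.63
D / 77.63 = 34300 / 77.63 = 441.8
d = 441.8^(1/0.82) = 441.8^1.2195 = 1682 m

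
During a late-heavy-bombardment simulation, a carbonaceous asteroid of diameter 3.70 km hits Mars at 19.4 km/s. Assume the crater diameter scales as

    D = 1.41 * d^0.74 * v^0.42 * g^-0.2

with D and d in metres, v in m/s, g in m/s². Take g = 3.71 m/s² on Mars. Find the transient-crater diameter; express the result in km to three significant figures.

In SI units: d = 3700 m, v = 19400 m/s.
d^0.74 = 3700^0.74 = 437.0
v^0.42 = 19400^0.42 = 63.22
g^-0.2 = 3.71^-0.2 = 0.7694
D = 1.41 × 437.0 × 63.22 × 0.7694 = 29971 m
   = 29.97 km

D ≈ 30.0 km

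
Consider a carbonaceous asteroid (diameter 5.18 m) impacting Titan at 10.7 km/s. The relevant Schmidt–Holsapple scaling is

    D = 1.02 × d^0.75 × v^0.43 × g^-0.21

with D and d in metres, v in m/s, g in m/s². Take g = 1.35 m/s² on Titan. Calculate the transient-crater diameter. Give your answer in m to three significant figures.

In SI units: v = 10700 m/s.
d^0.75 = 5.18^0.75 = 3.434
v^0.43 = 10700^0.43 = 54.03
g^-0.21 = 1.35^-0.21 = 0.9389
D = 1.02 × 3.434 × 54.03 × 0.9389 = 177.7 m

D ≈ 178 m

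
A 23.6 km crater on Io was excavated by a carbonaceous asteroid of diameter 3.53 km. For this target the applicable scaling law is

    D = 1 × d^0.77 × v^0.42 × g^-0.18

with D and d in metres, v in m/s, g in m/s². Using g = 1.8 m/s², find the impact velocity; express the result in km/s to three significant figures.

Rearranging for v: v = [D / (1 · 3530^0.77 · 1.8^-0.18)]^(1/0.42).
D = 23600 m.
3530^0.77 = 539.2
1.8^-0.18 = 0.8996
Denominator = 1 × 539.2 × 0.8996 = 485.1
D / 485.1 = 23600 / 485.1 = 48.65
v = 48.65^(1/0.42) = 48.65^2.381 = 10398 m/s

v ≈ 10.4 km/s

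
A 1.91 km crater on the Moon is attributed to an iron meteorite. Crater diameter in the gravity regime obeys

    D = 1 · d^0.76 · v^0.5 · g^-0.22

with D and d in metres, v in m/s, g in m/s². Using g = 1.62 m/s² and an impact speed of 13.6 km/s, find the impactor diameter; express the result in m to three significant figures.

Rearranging for d: d = [D / (1 · 13600^0.5 · 1.62^-0.22)]^(1/0.76).
D = 1910 m.
13600^0.5 = 116.6
1.62^-0.22 = 0.8993
Denominator = 1 × 116.6 × 0.8993 = 104.9
D / 104.9 = 1910 / 104.9 = 18.21
d = 18.21^(1/0.76) = 18.21^1.3158 = 45.53 m

d ≈ 45.5 m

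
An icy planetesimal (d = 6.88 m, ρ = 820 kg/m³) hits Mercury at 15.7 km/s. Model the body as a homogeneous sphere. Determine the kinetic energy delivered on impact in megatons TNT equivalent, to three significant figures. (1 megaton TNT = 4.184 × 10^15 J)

E ≈ 4.12 × 10^-3 Mt TNT

v = 15700 m/s.
Mass m = (π/6) ρ d³ = (π/6) × 820 × (6.88)³ = 1.398 × 10^5 kg
E = ½ m v² = 0.5 × 1.398 × 10^5 × (15700)² = 1.723 × 10^13 J
   = 1.723 × 10^13 / 4.184×10^15 = 4.118 × 10^-3 Mt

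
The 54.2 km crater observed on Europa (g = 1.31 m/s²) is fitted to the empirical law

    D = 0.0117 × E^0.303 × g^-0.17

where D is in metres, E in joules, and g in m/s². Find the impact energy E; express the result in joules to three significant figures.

Rearranging: E = [D / (0.0117 · g^-0.17)]^(1/0.303).
D = 54200 m.
g^-0.17 = 1.31^-0.17 = 0.9551
D / (0.0117 × 0.9551) = 54200 / (0.01117) = 4.852 × 10^6
E = (4.852 × 10^6)^3.3003 = 1.163 × 10^22 J

E ≈ 1.16 × 10^22 J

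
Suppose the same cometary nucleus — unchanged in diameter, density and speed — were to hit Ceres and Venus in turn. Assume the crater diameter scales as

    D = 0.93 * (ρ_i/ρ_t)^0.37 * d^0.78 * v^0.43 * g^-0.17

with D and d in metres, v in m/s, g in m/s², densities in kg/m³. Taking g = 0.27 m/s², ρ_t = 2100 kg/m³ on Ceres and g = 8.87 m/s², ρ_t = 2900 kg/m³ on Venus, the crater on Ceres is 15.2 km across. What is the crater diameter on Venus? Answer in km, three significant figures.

D ≈ 7.45 km

The impactor-only factors (d, v, ρ_i) cancel in the ratio, leaving D_Venus/D_Ceres = (g_Venus/g_Ceres)^-0.17 · (ρ_t,Ceres/ρ_t,Venus)^0.37.
(8.87/0.27)^-0.17 = 32.85^-0.17 = 0.5523
(2100/2900)^0.37 = 0.7241^0.37 = 0.8874
Ratio = 0.5523 × 0.8874 = 0.4901
D_Venus = 0.4901 × 15.2 km = 7.45 km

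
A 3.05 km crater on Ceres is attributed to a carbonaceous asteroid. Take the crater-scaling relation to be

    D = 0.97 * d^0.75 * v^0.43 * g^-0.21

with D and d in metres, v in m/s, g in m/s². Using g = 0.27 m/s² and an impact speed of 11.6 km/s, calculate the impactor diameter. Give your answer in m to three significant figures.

d ≈ 149 m

Rearranging for d: d = [D / (0.97 · 11600^0.43 · 0.27^-0.21)]^(1/0.75).
D = 3050 m.
11600^0.43 = 55.94
0.27^-0.21 = 1.316
Denominator = 0.97 × 55.94 × 1.316 = 71.41
D / 71.41 = 3050 / 71.41 = 42.71
d = 42.71^(1/0.75) = 42.71^1.3333 = 149.3 m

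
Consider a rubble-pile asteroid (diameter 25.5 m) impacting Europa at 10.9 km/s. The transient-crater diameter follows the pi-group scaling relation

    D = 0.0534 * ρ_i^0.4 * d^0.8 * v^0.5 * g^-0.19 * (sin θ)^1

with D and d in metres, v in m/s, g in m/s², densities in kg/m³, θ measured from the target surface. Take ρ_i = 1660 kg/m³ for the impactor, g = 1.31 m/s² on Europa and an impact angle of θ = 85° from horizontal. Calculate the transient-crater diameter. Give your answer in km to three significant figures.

D ≈ 1.37 km

In SI units: v = 10900 m/s.
ρ_i^0.4 = 1660^0.4 = 19.41
d^0.8 = 25.5^0.8 = 13.34
v^0.5 = 10900^0.5 = 104.4
g^-0.19 = 1.31^-0.19 = 0.9500
(sin 85°)^1 = 0.9962^1 = 0.9962
D = 0.0534 × 19.41 × 13.34 × 104.4 × 0.9500 × 0.9962 = 1366 m
   = 1.366 km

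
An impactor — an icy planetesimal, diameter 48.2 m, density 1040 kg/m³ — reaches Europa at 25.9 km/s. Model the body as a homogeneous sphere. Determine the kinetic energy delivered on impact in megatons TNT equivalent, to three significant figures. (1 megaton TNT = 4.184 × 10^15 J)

E ≈ 4.89 Mt TNT

v = 25900 m/s.
Mass m = (π/6) ρ d³ = (π/6) × 1040 × (48.2)³ = 6.098 × 10^7 kg
E = ½ m v² = 0.5 × 6.098 × 10^7 × (25900)² = 2.045 × 10^16 J
   = 2.045 × 10^16 / 4.184×10^15 = 4.888 Mt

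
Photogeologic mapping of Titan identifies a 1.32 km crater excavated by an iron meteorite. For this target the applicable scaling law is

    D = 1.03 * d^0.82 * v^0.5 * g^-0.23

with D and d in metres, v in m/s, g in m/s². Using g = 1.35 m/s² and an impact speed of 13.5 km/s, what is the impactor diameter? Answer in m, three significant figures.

d ≈ 20.3 m

Rearranging for d: d = [D / (1.03 · 13500^0.5 · 1.35^-0.23)]^(1/0.82).
D = 1320 m.
13500^0.5 = 116.2
1.35^-0.23 = 0.9333
Denominator = 1.03 × 116.2 × 0.9333 = 111.7
D / 111.7 = 1320 / 111.7 = 11.82
d = 11.82^(1/0.82) = 11.82^1.2195 = 20.33 m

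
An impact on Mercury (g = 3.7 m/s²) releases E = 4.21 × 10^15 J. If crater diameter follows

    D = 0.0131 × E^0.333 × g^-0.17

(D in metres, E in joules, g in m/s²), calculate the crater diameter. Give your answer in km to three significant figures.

D ≈ 1.67 km

E^0.333 = (4.21 × 10^15)^0.333 = 1.595 × 10^5
g^-0.17 = 3.7^-0.17 = 0.8006
D = 0.0131 × 1.595 × 10^5 × 0.8006 = 1673 m
   = 1.673 km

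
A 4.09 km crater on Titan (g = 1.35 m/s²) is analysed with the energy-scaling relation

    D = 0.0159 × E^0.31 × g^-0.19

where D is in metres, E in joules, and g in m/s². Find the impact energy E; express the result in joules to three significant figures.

E ≈ 3.41 × 10^17 J

Rearranging: E = [D / (0.0159 · g^-0.19)]^(1/0.31).
D = 4090 m.
g^-0.19 = 1.35^-0.19 = 0.9446
D / (0.0159 × 0.9446) = 4090 / (0.01502) = 2.723 × 10^5
E = (2.723 × 10^5)^3.2258 = 3.407 × 10^17 J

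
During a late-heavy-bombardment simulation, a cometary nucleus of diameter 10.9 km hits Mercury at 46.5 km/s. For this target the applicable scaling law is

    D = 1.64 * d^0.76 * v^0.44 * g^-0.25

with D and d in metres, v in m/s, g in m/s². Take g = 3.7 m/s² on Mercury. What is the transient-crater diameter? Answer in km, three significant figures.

D ≈ 157 km

In SI units: d = 10900 m, v = 46500 m/s.
d^0.76 = 10900^0.76 = 1171
v^0.44 = 46500^0.44 = 113.2
g^-0.25 = 3.7^-0.25 = 0.7210
D = 1.64 × 1171 × 113.2 × 0.7210 = 1.567 × 10^5 m
   = 156.7 km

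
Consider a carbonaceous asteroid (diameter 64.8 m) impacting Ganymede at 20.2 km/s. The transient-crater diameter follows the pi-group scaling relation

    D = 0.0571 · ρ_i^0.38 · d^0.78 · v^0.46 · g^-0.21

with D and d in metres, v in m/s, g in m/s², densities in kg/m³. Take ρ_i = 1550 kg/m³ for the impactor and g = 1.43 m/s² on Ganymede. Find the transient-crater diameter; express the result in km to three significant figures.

D ≈ 2.14 km

In SI units: v = 20200 m/s.
ρ_i^0.38 = 1550^0.38 = 16.31
d^0.78 = 64.8^0.78 = 25.88
v^0.46 = 20200^0.46 = 95.60
g^-0.21 = 1.43^-0.21 = 0.9276
D = 0.0571 × 16.31 × 25.88 × 95.60 × 0.9276 = 2137 m
   = 2.137 km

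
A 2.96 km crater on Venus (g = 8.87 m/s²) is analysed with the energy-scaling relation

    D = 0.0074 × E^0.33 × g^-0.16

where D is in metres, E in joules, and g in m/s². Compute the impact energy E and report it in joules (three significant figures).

Rearranging: E = [D / (0.0074 · g^-0.16)]^(1/0.33).
D = 2960 m.
g^-0.16 = 8.87^-0.16 = 0.7052
D / (0.0074 × 0.7052) = 2960 / (5.218 × 10^-3) = 5.673 × 10^5
E = (5.673 × 10^5)^3.0303 = 2.728 × 10^17 J

E ≈ 2.73 × 10^17 J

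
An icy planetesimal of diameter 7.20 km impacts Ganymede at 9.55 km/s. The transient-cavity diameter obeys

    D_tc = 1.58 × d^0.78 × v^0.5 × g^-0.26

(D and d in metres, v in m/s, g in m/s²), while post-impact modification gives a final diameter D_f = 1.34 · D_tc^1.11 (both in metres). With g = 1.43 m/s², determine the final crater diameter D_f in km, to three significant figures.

In SI: d = 7200 m, v = 9550 m/s.
d^0.78 = 7200^0.78 = 1020
v^0.5 = 9550^0.5 = 97.72
g^-0.26 = 1.43^-0.26 = 0.9112
D_tc = 1.58 × 1020 × 97.72 × 0.9112 = 1.435 × 10^5 m
D_f = 1.34 × (1.435 × 10^5)^1.11 = 7.099 × 10^5 m
     = 709.9 km

D_f ≈ 710 km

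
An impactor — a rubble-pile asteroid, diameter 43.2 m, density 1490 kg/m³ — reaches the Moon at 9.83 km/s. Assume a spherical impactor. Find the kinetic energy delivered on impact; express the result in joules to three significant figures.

v = 9830 m/s.
Mass m = (π/6) ρ d³ = (π/6) × 1490 × (43.2)³ = 6.290 × 10^7 kg
E = ½ m v² = 0.5 × 6.290 × 10^7 × (9830)² = 3.039 × 10^15 J

E ≈ 3.04 × 10^15 J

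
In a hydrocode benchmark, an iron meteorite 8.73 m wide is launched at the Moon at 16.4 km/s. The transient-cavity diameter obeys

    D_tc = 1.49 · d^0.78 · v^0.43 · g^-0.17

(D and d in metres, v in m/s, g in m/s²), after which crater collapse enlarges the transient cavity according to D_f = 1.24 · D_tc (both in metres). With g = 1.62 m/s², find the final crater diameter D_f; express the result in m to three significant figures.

v = 16400 m/s.
d^0.78 = 8.73^0.78 = 5.420
v^0.43 = 16400^0.43 = 64.92
g^-0.17 = 1.62^-0.17 = 0.9213
D_tc = 1.49 × 5.420 × 64.92 × 0.9213 = 483.0 m
D_f = 1.24 × 483.0 = 598.9 m

D_f ≈ 599 m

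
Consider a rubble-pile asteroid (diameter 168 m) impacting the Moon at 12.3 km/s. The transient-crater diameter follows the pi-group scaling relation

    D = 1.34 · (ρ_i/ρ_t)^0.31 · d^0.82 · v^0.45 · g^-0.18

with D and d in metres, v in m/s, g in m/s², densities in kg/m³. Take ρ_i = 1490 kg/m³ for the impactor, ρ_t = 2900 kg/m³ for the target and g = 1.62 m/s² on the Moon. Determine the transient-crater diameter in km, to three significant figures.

D ≈ 4.62 km

In SI units: v = 12300 m/s.
(ρ_i/ρ_t)^0.31 = (1490/2900)^0.31 = 0.8135
d^0.82 = 168^0.82 = 66.80
v^0.45 = 12300^0.45 = 69.26
g^-0.18 = 1.62^-0.18 = 0.9168
D = 1.34 × 0.8135 × 66.80 × 69.26 × 0.9168 = 4624 m
   = 4.624 km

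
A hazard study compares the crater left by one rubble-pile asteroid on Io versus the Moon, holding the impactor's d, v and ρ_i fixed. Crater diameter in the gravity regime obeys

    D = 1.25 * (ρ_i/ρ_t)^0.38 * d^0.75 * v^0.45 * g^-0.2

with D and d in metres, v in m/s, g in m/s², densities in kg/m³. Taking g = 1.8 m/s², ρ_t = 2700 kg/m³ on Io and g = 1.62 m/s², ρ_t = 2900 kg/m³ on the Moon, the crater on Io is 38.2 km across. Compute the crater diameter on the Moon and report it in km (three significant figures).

D ≈ 38.0 km

The impactor-only factors (d, v, ρ_i) cancel in the ratio, leaving D_Moon/D_Io = (g_Moon/g_Io)^-0.2 · (ρ_t,Io/ρ_t,Moon)^0.38.
(1.62/1.8)^-0.2 = 0.9000^-0.2 = 1.021
(2700/2900)^0.38 = 0.9310^0.38 = 0.9732
Ratio = 1.021 × 0.9732 = 0.9936
D_Moon = 0.9936 × 38.2 km = 38.0 km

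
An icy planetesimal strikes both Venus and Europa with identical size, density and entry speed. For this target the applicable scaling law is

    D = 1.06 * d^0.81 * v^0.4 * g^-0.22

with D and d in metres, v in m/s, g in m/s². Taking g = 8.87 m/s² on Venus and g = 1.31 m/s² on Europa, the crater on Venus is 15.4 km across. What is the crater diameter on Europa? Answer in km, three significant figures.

D ≈ 23.5 km

All impactor-dependent factors cancel in the ratio, leaving D_Europa/D_Venus = (g_Europa/g_Venus)^-0.22.
(1.31/8.87)^-0.22 = 0.1477^-0.22 = 1.523
D_Europa = 1.523 × 15.4 km = 23.5 km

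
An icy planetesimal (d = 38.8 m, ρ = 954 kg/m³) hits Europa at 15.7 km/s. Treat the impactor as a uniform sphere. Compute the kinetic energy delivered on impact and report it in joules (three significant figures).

E ≈ 3.60 × 10^15 J

v = 15700 m/s.
Mass m = (π/6) ρ d³ = (π/6) × 954 × (38.8)³ = 2.918 × 10^7 kg
E = ½ m v² = 0.5 × 2.918 × 10^7 × (15700)² = 3.596 × 10^15 J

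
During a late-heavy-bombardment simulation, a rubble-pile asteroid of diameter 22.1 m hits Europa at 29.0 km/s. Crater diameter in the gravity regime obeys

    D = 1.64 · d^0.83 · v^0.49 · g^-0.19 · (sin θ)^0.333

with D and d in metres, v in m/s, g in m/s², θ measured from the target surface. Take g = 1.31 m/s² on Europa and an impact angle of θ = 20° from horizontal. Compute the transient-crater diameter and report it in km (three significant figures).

In SI units: v = 29000 m/s.
d^0.83 = 22.1^0.83 = 13.06
v^0.49 = 29000^0.49 = 153.7
g^-0.19 = 1.31^-0.19 = 0.9500
(sin 20°)^0.333 = 0.3420^0.333 = 0.6996
D = 1.64 × 13.06 × 153.7 × 0.9500 × 0.6996 = 2188 m
   = 2.188 km

D ≈ 2.19 km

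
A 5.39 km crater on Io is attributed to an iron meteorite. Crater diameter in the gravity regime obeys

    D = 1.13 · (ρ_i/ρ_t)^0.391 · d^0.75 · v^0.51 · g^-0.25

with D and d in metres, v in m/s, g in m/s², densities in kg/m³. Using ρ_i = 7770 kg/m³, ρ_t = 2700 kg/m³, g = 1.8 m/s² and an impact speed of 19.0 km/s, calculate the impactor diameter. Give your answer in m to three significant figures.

d ≈ 69.3 m

Rearranging for d: d = [D / (1.13 · (7770/2700)^0.391 · 19000^0.51 · 1.8^-0.25)]^(1/0.75).
D = 5390 m.
(7770/2700)^0.391 = 1.512
19000^0.51 = 152.1
1.8^-0.25 = 0.8633
Denominator = 1.13 × 1.512 × 152.1 × 0.8633 = 224.3
D / 224.3 = 5390 / 224.3 = 24.03
d = 24.03^(1/0.75) = 24.03^1.3333 = 69.34 m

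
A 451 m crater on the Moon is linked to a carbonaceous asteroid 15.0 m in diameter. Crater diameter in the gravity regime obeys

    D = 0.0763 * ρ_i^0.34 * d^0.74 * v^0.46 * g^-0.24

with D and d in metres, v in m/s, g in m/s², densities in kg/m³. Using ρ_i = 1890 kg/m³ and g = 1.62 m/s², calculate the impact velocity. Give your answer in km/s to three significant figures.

Rearranging for v: v = [D / (0.0763 · 1890^0.34 · 15^0.74 · 1.62^-0.24)]^(1/0.46).
1890^0.34 = 13.00
15^0.74 = 7.418
1.62^-0.24 = 0.8907
Denominator = 0.0763 × 13.00 × 7.418 × 0.8907 = 6.554
D / 6.554 = 451 / 6.554 = 68.81
v = 68.81^(1/0.46) = 68.81^2.1739 = 9883 m/s

v ≈ 9.88 km/s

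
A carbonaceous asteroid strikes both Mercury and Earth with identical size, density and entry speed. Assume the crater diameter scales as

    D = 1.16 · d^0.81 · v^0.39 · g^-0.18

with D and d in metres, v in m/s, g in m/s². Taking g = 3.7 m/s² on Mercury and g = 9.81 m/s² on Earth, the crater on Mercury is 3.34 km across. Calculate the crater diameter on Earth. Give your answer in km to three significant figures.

D ≈ 2.80 km

All impactor-dependent factors cancel in the ratio, leaving D_Earth/D_Mercury = (g_Earth/g_Mercury)^-0.18.
(9.81/3.7)^-0.18 = 2.651^-0.18 = 0.8390
D_Earth = 0.8390 × 3.34 km = 2.80 km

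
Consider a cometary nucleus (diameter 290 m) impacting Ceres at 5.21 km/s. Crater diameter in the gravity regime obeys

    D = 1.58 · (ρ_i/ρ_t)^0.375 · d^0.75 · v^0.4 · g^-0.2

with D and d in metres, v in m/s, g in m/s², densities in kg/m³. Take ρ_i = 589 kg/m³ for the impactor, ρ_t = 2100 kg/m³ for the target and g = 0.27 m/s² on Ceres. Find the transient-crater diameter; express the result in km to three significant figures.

In SI units: v = 5210 m/s.
(ρ_i/ρ_t)^0.375 = (589/2100)^0.375 = 0.6208
d^0.75 = 290^0.75 = 70.27
v^0.4 = 5210^0.4 = 30.67
g^-0.2 = 0.27^-0.2 = 1.299
D = 1.58 × 0.6208 × 70.27 × 30.67 × 1.299 = 2746 m
   = 2.746 km

D ≈ 2.75 km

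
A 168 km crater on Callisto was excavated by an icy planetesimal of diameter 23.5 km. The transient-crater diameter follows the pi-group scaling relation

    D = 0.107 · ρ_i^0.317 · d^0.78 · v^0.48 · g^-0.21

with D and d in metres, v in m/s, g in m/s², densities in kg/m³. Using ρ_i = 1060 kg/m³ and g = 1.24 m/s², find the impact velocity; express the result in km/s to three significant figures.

Rearranging for v: v = [D / (0.107 · 1060^0.317 · 23500^0.78 · 1.24^-0.21)]^(1/0.48).
D = 168000 m.
1060^0.317 = 9.100
23500^0.78 = 2567
1.24^-0.21 = 0.9558
Denominator = 0.107 × 9.100 × 2567 × 0.9558 = 2389
D / 2389 = 168000 / 2389 = 70.32
v = 70.32^(1/0.48) = 70.32^2.0833 = 7047 m/s

v ≈ 7.05 km/s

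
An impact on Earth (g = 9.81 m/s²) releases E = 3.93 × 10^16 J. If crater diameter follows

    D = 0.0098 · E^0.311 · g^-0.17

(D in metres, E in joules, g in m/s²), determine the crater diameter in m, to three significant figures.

E^0.311 = (3.93 × 10^16)^0.311 = 1.448 × 10^5
g^-0.17 = 9.81^-0.17 = 0.6783
D = 0.0098 × 1.448 × 10^5 × 0.6783 = 962.5 m

D ≈ 963 m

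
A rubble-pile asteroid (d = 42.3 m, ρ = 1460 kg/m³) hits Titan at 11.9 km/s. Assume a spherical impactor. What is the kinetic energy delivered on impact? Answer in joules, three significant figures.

E ≈ 4.10 × 10^15 J

v = 11900 m/s.
Mass m = (π/6) ρ d³ = (π/6) × 1460 × (42.3)³ = 5.786 × 10^7 kg
E = ½ m v² = 0.5 × 5.786 × 10^7 × (11900)² = 4.097 × 10^15 J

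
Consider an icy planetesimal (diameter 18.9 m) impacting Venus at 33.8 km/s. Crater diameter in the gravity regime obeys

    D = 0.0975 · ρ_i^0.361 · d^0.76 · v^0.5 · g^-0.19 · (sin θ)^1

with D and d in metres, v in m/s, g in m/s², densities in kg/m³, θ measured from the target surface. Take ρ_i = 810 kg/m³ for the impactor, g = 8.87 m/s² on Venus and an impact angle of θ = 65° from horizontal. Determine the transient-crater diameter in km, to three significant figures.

D ≈ 1.12 km

In SI units: v = 33800 m/s.
ρ_i^0.361 = 810^0.361 = 11.22
d^0.76 = 18.9^0.76 = 9.335
v^0.5 = 33800^0.5 = 183.8
g^-0.19 = 8.87^-0.19 = 0.6605
(sin 65°)^1 = 0.9063^1 = 0.9063
D = 0.0975 × 11.22 × 9.335 × 183.8 × 0.6605 × 0.9063 = 1124 m
   = 1.124 km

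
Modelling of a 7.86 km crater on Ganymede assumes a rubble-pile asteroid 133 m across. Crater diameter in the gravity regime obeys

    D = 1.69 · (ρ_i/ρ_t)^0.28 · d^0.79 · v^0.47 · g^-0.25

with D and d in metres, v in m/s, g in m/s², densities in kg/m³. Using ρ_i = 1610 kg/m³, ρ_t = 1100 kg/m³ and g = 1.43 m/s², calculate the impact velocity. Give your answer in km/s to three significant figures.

v ≈ 16.5 km/s

Rearranging for v: v = [D / (1.69 · (1610/1100)^0.28 · 133^0.79 · 1.43^-0.25)]^(1/0.47).
D = 7860 m.
(1610/1100)^0.28 = 1.113
133^0.79 = 47.63
1.43^-0.25 = 0.9145
Denominator = 1.69 × 1.113 × 47.63 × 0.9145 = 81.93
D / 81.93 = 7860 / 81.93 = 95.94
v = 95.94^(1/0.47) = 95.94^2.1277 = 16485 m/s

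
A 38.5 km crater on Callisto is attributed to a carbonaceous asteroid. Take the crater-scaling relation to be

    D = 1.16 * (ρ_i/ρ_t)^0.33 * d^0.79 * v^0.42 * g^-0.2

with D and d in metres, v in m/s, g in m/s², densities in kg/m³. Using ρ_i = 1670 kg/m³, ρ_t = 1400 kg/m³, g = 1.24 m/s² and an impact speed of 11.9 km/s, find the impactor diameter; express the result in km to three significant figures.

Rearranging for d: d = [D / (1.16 · (1670/1400)^0.33 · 11900^0.42 · 1.24^-0.2)]^(1/0.79).
D = 38500 m.
(1670/1400)^0.33 = 1.060
11900^0.42 = 51.49
1.24^-0.2 = 0.9579
Denominator = 1.16 × 1.060 × 51.49 × 0.9579 = 60.65
D / 60.65 = 38500 / 60.65 = 634.8
d = 634.8^(1/0.79) = 634.8^1.2658 = 3528 m

d ≈ 3.53 km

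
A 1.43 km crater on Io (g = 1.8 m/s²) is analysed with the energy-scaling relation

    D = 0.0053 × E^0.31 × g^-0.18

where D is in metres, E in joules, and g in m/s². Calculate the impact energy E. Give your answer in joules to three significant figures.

Rearranging: E = [D / (0.0053 · g^-0.18)]^(1/0.31).
D = 1430 m.
g^-0.18 = 1.8^-0.18 = 0.8996
D / (0.0053 × 0.8996) = 1430 / (4.768 × 10^-3) = 2.999 × 10^5
E = (2.999 × 10^5)^3.2258 = 4.652 × 10^17 J

E ≈ 4.65 × 10^17 J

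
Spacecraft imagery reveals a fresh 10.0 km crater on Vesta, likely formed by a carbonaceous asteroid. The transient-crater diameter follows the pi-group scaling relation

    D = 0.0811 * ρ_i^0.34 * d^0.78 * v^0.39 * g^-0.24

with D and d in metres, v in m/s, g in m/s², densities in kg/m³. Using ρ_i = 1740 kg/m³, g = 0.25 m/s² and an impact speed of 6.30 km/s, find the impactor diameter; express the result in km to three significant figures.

d ≈ 1.07 km

Rearranging for d: d = [D / (0.0811 · 1740^0.34 · 6300^0.39 · 0.25^-0.24)]^(1/0.78).
D = 10000 m.
1740^0.34 = 12.64
6300^0.39 = 30.32
0.25^-0.24 = 1.395
Denominator = 0.0811 × 12.64 × 30.32 × 1.395 = 43.36
D / 43.36 = 10000 / 43.36 = 230.6
d = 230.6^(1/0.78) = 230.6^1.2821 = 1070 m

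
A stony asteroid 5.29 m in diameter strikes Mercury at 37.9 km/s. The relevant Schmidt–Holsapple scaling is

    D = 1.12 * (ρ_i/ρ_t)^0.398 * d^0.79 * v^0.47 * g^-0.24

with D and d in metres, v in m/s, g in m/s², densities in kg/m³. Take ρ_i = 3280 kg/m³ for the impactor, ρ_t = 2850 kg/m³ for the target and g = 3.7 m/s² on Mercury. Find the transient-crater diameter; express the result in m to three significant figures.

In SI units: v = 37900 m/s.
(ρ_i/ρ_t)^0.398 = (3280/2850)^0.398 = 1.058
d^0.79 = 5.29^0.79 = 3.728
v^0.47 = 37900^0.47 = 141.9
g^-0.24 = 3.7^-0.24 = 0.7305
D = 1.12 × 1.058 × 3.728 × 141.9 × 0.7305 = 457.9 m

D ≈ 458 m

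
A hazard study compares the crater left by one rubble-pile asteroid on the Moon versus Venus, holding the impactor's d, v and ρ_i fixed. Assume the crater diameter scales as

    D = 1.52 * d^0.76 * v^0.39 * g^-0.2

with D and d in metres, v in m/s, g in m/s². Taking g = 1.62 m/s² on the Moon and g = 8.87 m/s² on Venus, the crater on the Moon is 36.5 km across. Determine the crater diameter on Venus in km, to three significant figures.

All impactor-dependent factors cancel in the ratio, leaving D_Venus/D_Moon = (g_Venus/g_Moon)^-0.2.
(8.87/1.62)^-0.2 = 5.475^-0.2 = 0.7117
D_Venus = 0.7117 × 36.5 km = 26.0 km

D ≈ 26.0 km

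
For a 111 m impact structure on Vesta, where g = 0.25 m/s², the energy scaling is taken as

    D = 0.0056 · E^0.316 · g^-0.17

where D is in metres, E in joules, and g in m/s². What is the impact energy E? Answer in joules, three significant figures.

E ≈ 1.88 × 10^13 J

Rearranging: E = [D / (0.0056 · g^-0.17)]^(1/0.316).
g^-0.17 = 0.25^-0.17 = 1.266
D / (0.0056 × 1.266) = 111 / (7.090 × 10^-3) = 1.566 × 10^4
E = (1.566 × 10^4)^3.1646 = 1.883 × 10^13 J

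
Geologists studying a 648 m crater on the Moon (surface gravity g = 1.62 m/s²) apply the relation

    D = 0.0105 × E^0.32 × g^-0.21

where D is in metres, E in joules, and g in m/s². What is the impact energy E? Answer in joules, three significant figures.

Rearranging: E = [D / (0.0105 · g^-0.21)]^(1/0.32).
g^-0.21 = 1.62^-0.21 = 0.9037
D / (0.0105 × 0.9037) = 648 / (9.489 × 10^-3) = 6.829 × 10^4
E = (6.829 × 10^4)^3.125 = 1.280 × 10^15 J

E ≈ 1.28 × 10^15 J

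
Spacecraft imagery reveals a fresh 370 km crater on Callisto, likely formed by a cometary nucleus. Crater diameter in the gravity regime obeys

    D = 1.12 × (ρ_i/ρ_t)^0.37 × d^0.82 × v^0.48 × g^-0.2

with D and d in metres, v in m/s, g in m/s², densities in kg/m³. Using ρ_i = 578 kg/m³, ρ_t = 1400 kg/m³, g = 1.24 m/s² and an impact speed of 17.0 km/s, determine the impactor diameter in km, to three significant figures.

d ≈ 28.2 km

Rearranging for d: d = [D / (1.12 · (578/1400)^0.37 · 17000^0.48 · 1.24^-0.2)]^(1/0.82).
D = 370000 m.
(578/1400)^0.37 = 0.7209
17000^0.48 = 107.3
1.24^-0.2 = 0.9579
Denominator = 1.12 × 0.7209 × 107.3 × 0.9579 = 82.99
D / 82.99 = 370000 / 82.99 = 4458
d = 4458^(1/0.82) = 4458^1.2195 = 28192 m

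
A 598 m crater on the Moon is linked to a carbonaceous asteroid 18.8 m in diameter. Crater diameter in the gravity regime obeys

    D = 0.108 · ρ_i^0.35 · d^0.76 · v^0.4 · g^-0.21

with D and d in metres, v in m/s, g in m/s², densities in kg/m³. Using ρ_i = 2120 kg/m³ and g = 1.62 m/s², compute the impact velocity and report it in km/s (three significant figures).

Rearranging for v: v = [D / (0.108 · 2120^0.35 · 18.8^0.76 · 1.62^-0.21)]^(1/0.4).
2120^0.35 = 14.60
18.8^0.76 = 9.297
1.62^-0.21 = 0.9037
Denominator = 0.108 × 14.60 × 9.297 × 0.9037 = 13.25
D / 13.25 = 598 / 13.25 = 45.13
v = 45.13^(1/0.4) = 45.13^2.5 = 13682 m/s

v ≈ 13.7 km/s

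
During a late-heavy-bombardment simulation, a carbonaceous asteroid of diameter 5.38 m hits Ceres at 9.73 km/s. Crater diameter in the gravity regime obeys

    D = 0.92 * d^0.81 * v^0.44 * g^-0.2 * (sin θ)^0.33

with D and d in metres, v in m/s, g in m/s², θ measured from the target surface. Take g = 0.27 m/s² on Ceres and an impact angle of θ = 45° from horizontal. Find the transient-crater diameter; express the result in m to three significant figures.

D ≈ 237 m

In SI units: v = 9730 m/s.
d^0.81 = 5.38^0.81 = 3.908
v^0.44 = 9730^0.44 = 56.86
g^-0.2 = 0.27^-0.2 = 1.299
(sin 45°)^0.33 = 0.7071^0.33 = 0.8919
D = 0.92 × 3.908 × 56.86 × 1.299 × 0.8919 = 236.9 m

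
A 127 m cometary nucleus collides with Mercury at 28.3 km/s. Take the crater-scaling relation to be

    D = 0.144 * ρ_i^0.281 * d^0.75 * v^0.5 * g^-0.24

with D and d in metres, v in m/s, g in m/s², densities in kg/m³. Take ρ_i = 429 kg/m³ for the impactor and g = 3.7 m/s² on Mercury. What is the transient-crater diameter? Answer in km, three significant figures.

D ≈ 3.68 km

In SI units: v = 28300 m/s.
ρ_i^0.281 = 429^0.281 = 5.492
d^0.75 = 127^0.75 = 37.83
v^0.5 = 28300^0.5 = 168.2
g^-0.24 = 3.7^-0.24 = 0.7305
D = 0.144 × 5.492 × 37.83 × 168.2 × 0.7305 = 3676 m
   = 3.676 km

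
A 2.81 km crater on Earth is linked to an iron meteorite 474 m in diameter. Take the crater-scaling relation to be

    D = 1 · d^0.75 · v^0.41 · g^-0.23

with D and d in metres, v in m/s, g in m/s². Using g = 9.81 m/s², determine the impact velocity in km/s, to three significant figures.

Rearranging for v: v = [D / (1 · 474^0.75 · 9.81^-0.23)]^(1/0.41).
D = 2810 m.
474^0.75 = 101.6
9.81^-0.23 = 0.5914
Denominator = 1 × 101.6 × 0.5914 = 60.09
D / 60.09 = 2810 / 60.09 = 46.76
v = 46.76^(1/0.41) = 46.76^2.439 = 11826 m/s

v ≈ 11.8 km/s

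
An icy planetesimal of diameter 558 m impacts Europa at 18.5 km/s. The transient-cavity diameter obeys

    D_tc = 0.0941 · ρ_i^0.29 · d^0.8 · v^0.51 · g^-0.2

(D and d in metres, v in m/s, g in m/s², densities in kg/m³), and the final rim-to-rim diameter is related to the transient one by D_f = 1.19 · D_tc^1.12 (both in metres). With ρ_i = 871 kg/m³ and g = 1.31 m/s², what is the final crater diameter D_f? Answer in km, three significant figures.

D_f ≈ 56.6 km

v = 18500 m/s.
ρ_i^0.29 = 871^0.29 = 7.122
d^0.8 = 558^0.8 = 157.5
v^0.51 = 18500^0.51 = 150.1
g^-0.2 = 1.31^-0.2 = 0.9474
D_tc = 0.0941 × 7.122 × 157.5 × 150.1 × 0.9474 = 15010 m
D_f = 1.19 × (15010)^1.12 = 56636 m
     = 56.64 km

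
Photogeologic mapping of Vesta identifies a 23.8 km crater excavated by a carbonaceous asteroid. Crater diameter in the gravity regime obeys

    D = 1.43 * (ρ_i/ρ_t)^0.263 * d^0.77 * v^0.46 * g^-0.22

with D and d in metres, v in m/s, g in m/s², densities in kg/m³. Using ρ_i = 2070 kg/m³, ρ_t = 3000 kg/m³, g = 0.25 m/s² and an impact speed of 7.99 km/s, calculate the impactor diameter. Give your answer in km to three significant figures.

d ≈ 1.08 km

Rearranging for d: d = [D / (1.43 · (2070/3000)^0.263 · 7990^0.46 · 0.25^-0.22)]^(1/0.77).
D = 23800 m.
(2070/3000)^0.263 = 0.9070
7990^0.46 = 62.40
0.25^-0.22 = 1.357
Denominator = 1.43 × 0.9070 × 62.40 × 1.357 = 109.8
D / 109.8 = 23800 / 109.8 = 216.8
d = 216.8^(1/0.77) = 216.8^1.2987 = 1081 m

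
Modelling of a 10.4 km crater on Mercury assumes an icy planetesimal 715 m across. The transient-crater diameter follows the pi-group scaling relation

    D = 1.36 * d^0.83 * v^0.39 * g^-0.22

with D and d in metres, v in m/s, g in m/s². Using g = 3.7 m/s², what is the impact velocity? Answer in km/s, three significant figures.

v ≈ 16.0 km/s

Rearranging for v: v = [D / (1.36 · 715^0.83 · 3.7^-0.22)]^(1/0.39).
D = 10400 m.
715^0.83 = 233.9
3.7^-0.22 = 0.7499
Denominator = 1.36 × 233.9 × 0.7499 = 238.5
D / 238.5 = 10400 / 238.5 = 43.61
v = 43.61^(1/0.39) = 43.61^2.5641 = 15998 m/s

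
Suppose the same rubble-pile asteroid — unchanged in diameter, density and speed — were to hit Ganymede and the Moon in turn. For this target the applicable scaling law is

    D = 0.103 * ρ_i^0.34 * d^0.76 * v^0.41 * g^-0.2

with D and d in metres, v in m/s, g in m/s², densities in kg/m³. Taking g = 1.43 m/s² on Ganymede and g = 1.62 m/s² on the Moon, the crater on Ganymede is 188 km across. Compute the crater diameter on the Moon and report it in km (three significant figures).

D ≈ 183 km

All impactor-dependent factors cancel in the ratio, leaving D_Moon/D_Ganymede = (g_Moon/g_Ganymede)^-0.2.
(1.62/1.43)^-0.2 = 1.133^-0.2 = 0.9753
D_Moon = 0.9753 × 188 km = 183 km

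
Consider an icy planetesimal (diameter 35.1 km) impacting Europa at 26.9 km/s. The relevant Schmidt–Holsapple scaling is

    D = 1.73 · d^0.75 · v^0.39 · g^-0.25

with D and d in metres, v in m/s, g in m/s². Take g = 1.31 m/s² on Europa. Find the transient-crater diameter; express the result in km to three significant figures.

D ≈ 221 km

In SI units: d = 35100 m, v = 26900 m/s.
d^0.75 = 35100^0.75 = 2564
v^0.39 = 26900^0.39 = 53.41
g^-0.25 = 1.31^-0.25 = 0.9347
D = 1.73 × 2564 × 53.41 × 0.9347 = 2.214 × 10^5 m
   = 221.4 km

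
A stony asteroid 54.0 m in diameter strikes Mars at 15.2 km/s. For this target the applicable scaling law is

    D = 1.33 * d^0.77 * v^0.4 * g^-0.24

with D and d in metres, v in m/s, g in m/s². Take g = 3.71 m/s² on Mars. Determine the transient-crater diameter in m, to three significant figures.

D ≈ 986 m

In SI units: v = 15200 m/s.
d^0.77 = 54^0.77 = 21.57
v^0.4 = 15200^0.4 = 47.07
g^-0.24 = 3.71^-0.24 = 0.7300
D = 1.33 × 21.57 × 47.07 × 0.7300 = 985.8 m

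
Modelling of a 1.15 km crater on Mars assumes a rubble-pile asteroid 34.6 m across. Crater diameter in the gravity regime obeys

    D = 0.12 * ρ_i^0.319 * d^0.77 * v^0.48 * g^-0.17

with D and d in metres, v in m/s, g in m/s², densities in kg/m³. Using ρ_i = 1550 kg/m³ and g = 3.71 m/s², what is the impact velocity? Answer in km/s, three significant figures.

v ≈ 8.08 km/s

Rearranging for v: v = [D / (0.12 · 1550^0.319 · 34.6^0.77 · 3.71^-0.17)]^(1/0.48).
D = 1150 m.
1550^0.319 = 10.42
34.6^0.77 = 15.31
3.71^-0.17 = 0.8002
Denominator = 0.12 × 10.42 × 15.31 × 0.8002 = 15.32
D / 15.32 = 1150 / 15.32 = 75.07
v = 75.07^(1/0.48) = 75.07^2.0833 = 8075 m/s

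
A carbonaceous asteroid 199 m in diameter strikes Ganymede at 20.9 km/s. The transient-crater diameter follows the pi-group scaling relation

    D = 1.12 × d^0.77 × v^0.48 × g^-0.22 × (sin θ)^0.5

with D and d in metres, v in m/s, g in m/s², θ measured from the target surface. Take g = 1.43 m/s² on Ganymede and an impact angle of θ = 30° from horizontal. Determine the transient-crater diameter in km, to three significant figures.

D ≈ 5.11 km

In SI units: v = 20900 m/s.
d^0.77 = 199^0.77 = 58.90
v^0.48 = 20900^0.48 = 118.5
g^-0.22 = 1.43^-0.22 = 0.9243
(sin 30°)^0.5 = 0.5000^0.5 = 0.7071
D = 1.12 × 58.90 × 118.5 × 0.9243 × 0.7071 = 5109 m
   = 5.109 km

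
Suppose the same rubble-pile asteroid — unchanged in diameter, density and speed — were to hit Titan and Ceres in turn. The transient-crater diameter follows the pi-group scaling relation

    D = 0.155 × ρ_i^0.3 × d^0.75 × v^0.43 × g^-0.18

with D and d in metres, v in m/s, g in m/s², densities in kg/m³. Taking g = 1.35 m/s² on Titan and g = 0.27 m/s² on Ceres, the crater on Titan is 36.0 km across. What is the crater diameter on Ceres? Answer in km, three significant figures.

D ≈ 48.1 km

All impactor-dependent factors cancel in the ratio, leaving D_Ceres/D_Titan = (g_Ceres/g_Titan)^-0.18.
(0.27/1.35)^-0.18 = 0.2000^-0.18 = 1.336
D_Ceres = 1.336 × 36.0 km = 48.1 km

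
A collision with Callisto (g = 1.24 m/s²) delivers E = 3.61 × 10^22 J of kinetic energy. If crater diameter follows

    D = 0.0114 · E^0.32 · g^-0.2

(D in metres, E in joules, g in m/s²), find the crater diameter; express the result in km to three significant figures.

D ≈ 181 km

E^0.32 = (3.61 × 10^22)^0.32 = 1.653 × 10^7
g^-0.2 = 1.24^-0.2 = 0.9579
D = 0.0114 × 1.653 × 10^7 × 0.9579 = 1.805 × 10^5 m
   = 180.5 km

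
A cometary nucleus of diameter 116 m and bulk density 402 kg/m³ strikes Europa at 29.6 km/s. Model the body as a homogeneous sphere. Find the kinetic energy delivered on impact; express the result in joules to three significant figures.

v = 29600 m/s.
Mass m = (π/6) ρ d³ = (π/6) × 402 × (116)³ = 3.285 × 10^8 kg
E = ½ m v² = 0.5 × 3.285 × 10^8 × (29600)² = 1.439 × 10^17 J

E ≈ 1.44 × 10^17 J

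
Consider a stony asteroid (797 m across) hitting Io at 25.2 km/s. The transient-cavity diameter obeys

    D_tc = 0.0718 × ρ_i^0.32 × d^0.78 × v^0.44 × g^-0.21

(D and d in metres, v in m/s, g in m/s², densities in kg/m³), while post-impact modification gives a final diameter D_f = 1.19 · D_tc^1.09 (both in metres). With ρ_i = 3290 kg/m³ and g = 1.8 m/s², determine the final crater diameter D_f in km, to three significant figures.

D_f ≈ 37.6 km

v = 25200 m/s.
ρ_i^0.32 = 3290^0.32 = 13.35
d^0.78 = 797^0.78 = 183.3
v^0.44 = 25200^0.44 = 86.42
g^-0.21 = 1.8^-0.21 = 0.8839
D_tc = 0.0718 × 13.35 × 183.3 × 86.42 × 0.8839 = 13420 m
D_f = 1.19 × (13420)^1.09 = 37566 m
     = 37.57 km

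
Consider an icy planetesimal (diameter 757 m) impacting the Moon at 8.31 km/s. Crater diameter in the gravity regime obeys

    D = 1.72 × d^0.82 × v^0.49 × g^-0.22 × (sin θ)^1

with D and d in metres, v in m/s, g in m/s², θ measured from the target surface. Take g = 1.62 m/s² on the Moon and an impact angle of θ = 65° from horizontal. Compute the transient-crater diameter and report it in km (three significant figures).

D ≈ 26.8 km

In SI units: v = 8310 m/s.
d^0.82 = 757^0.82 = 229.5
v^0.49 = 8310^0.49 = 83.29
g^-0.22 = 1.62^-0.22 = 0.8993
(sin 65°)^1 = 0.9063^1 = 0.9063
D = 1.72 × 229.5 × 83.29 × 0.8993 × 0.9063 = 26797 m
   = 26.80 km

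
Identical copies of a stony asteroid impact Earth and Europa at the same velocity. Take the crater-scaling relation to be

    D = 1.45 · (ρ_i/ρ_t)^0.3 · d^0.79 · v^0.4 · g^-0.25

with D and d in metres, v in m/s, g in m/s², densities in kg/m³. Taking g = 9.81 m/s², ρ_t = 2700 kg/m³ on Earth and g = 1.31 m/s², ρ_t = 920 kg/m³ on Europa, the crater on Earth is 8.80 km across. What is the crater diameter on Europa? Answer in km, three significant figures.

D ≈ 20.1 km

The impactor-only factors (d, v, ρ_i) cancel in the ratio, leaving D_Europa/D_Earth = (g_Europa/g_Earth)^-0.25 · (ρ_t,Earth/ρ_t,Europa)^0.3.
(1.31/9.81)^-0.25 = 0.1335^-0.25 = 1.654
(2700/920)^0.3 = 2.935^0.3 = 1.381
Ratio = 1.654 × 1.381 = 2.284
D_Europa = 2.284 × 8.80 km = 20.1 km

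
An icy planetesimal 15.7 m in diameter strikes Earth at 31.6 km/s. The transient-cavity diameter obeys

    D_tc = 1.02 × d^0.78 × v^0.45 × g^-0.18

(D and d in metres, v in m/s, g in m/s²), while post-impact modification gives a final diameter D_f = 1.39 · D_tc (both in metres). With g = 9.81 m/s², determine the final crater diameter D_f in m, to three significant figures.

v = 31600 m/s.
d^0.78 = 15.7^0.78 = 8.566
v^0.45 = 31600^0.45 = 105.9
g^-0.18 = 9.81^-0.18 = 0.6630
D_tc = 1.02 × 8.566 × 105.9 × 0.6630 = 613.5 m
D_f = 1.39 × 613.5 = 852.8 m

D_f ≈ 853 m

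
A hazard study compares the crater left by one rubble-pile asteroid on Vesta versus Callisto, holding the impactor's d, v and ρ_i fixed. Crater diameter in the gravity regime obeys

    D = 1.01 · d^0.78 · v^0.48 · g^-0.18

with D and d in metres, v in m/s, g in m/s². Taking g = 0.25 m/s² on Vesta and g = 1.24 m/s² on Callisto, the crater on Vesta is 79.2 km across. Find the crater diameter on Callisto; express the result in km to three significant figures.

D ≈ 59.4 km

All impactor-dependent factors cancel in the ratio, leaving D_Callisto/D_Vesta = (g_Callisto/g_Vesta)^-0.18.
(1.24/0.25)^-0.18 = 4.960^-0.18 = 0.7496
D_Callisto = 0.7496 × 79.2 km = 59.4 km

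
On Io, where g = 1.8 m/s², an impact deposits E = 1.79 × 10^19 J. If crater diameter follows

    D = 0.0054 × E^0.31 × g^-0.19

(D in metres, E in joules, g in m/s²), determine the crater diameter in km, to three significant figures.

E^0.31 = (1.79 × 10^19)^0.31 = 9.298 × 10^5
g^-0.19 = 1.8^-0.19 = 0.8943
D = 0.0054 × 9.298 × 10^5 × 0.8943 = 4490 m
   = 4.490 km

D ≈ 4.49 km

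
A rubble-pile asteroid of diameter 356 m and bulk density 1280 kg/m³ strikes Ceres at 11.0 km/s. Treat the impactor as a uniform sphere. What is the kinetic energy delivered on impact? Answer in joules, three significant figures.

v = 11000 m/s.
Mass m = (π/6) ρ d³ = (π/6) × 1280 × (356)³ = 3.024 × 10^10 kg
E = ½ m v² = 0.5 × 3.024 × 10^10 × (11000)² = 1.830 × 10^18 J

E ≈ 1.83 × 10^18 J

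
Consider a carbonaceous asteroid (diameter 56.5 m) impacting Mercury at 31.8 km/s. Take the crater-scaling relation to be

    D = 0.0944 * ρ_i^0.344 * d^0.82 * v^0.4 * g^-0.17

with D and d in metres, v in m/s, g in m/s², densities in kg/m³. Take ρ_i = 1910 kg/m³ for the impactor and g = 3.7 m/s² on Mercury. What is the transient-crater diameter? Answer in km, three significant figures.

In SI units: v = 31800 m/s.
ρ_i^0.344 = 1910^0.344 = 13.45
d^0.82 = 56.5^0.82 = 27.33
v^0.4 = 31800^0.4 = 63.24
g^-0.17 = 3.7^-0.17 = 0.8006
D = 0.0944 × 13.45 × 27.33 × 63.24 × 0.8006 = 1757 m
   = 1.757 km

D ≈ 1.76 km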